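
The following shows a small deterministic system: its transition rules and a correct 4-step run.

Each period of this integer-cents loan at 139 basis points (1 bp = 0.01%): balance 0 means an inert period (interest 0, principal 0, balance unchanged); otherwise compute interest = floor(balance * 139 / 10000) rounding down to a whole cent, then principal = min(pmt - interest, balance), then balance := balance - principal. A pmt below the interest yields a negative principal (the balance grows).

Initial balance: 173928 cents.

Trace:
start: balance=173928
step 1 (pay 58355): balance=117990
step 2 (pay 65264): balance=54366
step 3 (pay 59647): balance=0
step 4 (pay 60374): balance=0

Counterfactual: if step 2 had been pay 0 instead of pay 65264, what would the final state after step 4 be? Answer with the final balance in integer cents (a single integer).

2127

(re-executing from step 2 with the substitution; state before step 2: balance=117990)
step 2 (pay 0): balance=119630
step 3 (pay 59647): balance=61645
step 4 (pay 60374): balance=2127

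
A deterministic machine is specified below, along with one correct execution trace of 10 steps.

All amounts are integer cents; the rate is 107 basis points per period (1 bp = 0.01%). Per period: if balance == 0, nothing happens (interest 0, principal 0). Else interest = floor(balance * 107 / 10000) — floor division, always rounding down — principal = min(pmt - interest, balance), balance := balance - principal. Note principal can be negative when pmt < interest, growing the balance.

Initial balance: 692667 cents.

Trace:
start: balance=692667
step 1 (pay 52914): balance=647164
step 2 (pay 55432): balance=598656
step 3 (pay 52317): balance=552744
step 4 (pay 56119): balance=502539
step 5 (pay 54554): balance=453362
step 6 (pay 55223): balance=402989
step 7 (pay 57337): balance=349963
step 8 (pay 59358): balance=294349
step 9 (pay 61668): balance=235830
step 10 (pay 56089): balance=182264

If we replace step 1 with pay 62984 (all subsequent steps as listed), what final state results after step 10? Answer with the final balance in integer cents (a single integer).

(re-executing from step 1 with the substitution; state before step 1: balance=692667)
step 1 (pay 62984): balance=637094
step 2 (pay 55432): balance=588478
step 3 (pay 52317): balance=542457
step 4 (pay 56119): balance=492142
step 5 (pay 54554): balance=442853
step 6 (pay 55223): balance=392368
step 7 (pay 57337): balance=339229
step 8 (pay 59358): balance=283500
step 9 (pay 61668): balance=224865
step 10 (pay 56089): balance=171182

171182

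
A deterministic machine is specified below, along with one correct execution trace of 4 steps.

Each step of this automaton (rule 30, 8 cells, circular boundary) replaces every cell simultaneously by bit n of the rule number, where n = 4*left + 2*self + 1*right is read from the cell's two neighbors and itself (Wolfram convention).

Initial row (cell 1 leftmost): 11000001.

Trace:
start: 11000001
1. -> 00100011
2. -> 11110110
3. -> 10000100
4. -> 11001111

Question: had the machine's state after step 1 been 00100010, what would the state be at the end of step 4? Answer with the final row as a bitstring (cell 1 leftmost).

state after step 1 := 00100010
2. -> 01110111
3. -> 01000100
4. -> 11101110

11101110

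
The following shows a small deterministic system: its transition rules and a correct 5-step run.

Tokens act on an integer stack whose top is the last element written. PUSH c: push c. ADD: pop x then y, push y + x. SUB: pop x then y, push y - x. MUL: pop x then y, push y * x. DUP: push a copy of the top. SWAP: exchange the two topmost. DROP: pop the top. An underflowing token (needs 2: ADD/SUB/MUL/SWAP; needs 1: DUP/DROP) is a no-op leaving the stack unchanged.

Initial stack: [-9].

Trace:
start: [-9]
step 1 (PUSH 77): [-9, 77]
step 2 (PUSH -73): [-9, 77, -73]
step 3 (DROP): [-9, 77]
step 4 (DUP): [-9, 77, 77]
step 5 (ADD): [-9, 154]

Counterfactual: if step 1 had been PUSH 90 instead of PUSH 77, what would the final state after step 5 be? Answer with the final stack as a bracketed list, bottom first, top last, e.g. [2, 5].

[-9, 180]

(re-executing from step 1 with the substitution; state before step 1: [-9])
step 1 (PUSH 90): [-9, 90]
step 2 (PUSH -73): [-9, 90, -73]
step 3 (DROP): [-9, 90]
step 4 (DUP): [-9, 90, 90]
step 5 (ADD): [-9, 180]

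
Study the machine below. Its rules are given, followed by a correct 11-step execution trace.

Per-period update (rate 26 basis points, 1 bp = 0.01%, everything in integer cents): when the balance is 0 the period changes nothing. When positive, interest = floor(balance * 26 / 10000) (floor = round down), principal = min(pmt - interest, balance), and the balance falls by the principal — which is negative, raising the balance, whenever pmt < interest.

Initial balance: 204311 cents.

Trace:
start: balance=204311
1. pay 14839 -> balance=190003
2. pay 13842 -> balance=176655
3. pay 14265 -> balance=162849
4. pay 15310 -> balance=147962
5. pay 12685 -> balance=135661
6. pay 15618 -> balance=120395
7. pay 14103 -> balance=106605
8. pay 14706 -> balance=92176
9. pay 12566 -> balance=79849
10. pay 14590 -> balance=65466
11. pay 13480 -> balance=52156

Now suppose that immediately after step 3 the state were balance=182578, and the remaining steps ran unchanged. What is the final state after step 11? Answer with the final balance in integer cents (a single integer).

state after step 3 := balance=182578
4. pay 15310 -> balance=167742
5. pay 12685 -> balance=155493
6. pay 15618 -> balance=140279
7. pay 14103 -> balance=126540
8. pay 14706 -> balance=112163
9. pay 12566 -> balance=99888
10. pay 14590 -> balance=85557
11. pay 13480 -> balance=72299

72299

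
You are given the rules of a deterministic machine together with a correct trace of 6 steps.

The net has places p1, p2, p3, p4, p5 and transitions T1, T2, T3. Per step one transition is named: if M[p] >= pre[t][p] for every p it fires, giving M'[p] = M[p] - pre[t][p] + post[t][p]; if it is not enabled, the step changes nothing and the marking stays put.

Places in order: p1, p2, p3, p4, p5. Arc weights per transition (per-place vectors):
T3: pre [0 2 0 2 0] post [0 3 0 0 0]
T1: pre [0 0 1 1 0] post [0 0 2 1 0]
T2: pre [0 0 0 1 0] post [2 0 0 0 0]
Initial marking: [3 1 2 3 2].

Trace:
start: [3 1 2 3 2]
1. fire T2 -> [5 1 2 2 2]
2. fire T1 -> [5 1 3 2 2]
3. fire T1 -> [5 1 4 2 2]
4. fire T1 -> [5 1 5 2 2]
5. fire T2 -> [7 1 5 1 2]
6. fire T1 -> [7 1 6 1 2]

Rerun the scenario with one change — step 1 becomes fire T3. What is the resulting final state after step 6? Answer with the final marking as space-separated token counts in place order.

(re-executing from step 1 with the substitution; state before step 1: [3 1 2 3 2])
1. fire T3 -> [3 1 2 3 2]
2. fire T1 -> [3 1 3 3 2]
3. fire T1 -> [3 1 4 3 2]
4. fire T1 -> [3 1 5 3 2]
5. fire T2 -> [5 1 5 2 2]
6. fire T1 -> [5 1 6 2 2]

5 1 6 2 2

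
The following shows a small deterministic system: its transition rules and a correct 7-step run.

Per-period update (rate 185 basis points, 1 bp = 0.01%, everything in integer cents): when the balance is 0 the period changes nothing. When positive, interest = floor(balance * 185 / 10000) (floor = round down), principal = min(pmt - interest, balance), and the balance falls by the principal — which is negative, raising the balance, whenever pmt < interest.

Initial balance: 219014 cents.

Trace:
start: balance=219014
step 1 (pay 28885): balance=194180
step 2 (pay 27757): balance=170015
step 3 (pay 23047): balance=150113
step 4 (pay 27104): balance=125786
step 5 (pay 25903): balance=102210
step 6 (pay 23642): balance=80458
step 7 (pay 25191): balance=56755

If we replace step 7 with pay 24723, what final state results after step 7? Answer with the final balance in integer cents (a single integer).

57223

(re-executing from step 7 with the substitution; state before step 7: balance=80458)
step 7 (pay 24723): balance=57223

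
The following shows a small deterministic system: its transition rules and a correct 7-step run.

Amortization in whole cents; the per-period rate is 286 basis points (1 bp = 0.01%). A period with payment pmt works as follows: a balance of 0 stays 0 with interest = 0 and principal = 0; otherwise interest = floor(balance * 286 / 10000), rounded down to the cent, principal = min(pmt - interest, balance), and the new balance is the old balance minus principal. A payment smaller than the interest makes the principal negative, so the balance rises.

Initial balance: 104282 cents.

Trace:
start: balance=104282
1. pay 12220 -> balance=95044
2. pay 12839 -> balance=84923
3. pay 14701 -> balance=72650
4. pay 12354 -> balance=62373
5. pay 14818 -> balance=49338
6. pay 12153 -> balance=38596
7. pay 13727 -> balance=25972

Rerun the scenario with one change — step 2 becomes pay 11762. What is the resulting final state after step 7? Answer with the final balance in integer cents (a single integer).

(re-executing from step 2 with the substitution; state before step 2: balance=95044)
2. pay 11762 -> balance=86000
3. pay 14701 -> balance=73758
4. pay 12354 -> balance=63513
5. pay 14818 -> balance=50511
6. pay 12153 -> balance=39802
7. pay 13727 -> balance=27213

27213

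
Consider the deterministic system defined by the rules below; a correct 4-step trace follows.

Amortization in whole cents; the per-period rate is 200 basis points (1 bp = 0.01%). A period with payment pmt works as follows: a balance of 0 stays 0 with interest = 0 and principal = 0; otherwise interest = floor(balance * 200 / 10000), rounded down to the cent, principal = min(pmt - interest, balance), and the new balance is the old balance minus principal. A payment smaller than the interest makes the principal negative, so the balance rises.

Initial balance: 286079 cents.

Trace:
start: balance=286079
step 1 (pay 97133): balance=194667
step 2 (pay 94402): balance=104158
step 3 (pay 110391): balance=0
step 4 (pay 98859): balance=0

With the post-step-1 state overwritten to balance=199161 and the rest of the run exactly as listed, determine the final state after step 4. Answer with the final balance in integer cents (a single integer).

0

state after step 1 := balance=199161
step 2 (pay 94402): balance=108742
step 3 (pay 110391): balance=525
step 4 (pay 98859): balance=0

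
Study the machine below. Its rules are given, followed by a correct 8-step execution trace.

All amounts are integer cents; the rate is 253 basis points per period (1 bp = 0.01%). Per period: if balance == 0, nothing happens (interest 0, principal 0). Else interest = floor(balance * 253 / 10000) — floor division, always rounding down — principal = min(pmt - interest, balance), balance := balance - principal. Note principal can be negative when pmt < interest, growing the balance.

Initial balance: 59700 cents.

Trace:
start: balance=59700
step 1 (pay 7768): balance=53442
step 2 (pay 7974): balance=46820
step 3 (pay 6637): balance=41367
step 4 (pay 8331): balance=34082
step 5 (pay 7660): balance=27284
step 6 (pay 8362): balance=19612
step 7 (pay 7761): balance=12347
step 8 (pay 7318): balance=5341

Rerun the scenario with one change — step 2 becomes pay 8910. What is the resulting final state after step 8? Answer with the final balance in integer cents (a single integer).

(re-executing from step 2 with the substitution; state before step 2: balance=53442)
step 2 (pay 8910): balance=45884
step 3 (pay 6637): balance=40407
step 4 (pay 8331): balance=33098
step 5 (pay 7660): balance=26275
step 6 (pay 8362): balance=18577
step 7 (pay 7761): balance=11285
step 8 (pay 7318): balance=4252

4252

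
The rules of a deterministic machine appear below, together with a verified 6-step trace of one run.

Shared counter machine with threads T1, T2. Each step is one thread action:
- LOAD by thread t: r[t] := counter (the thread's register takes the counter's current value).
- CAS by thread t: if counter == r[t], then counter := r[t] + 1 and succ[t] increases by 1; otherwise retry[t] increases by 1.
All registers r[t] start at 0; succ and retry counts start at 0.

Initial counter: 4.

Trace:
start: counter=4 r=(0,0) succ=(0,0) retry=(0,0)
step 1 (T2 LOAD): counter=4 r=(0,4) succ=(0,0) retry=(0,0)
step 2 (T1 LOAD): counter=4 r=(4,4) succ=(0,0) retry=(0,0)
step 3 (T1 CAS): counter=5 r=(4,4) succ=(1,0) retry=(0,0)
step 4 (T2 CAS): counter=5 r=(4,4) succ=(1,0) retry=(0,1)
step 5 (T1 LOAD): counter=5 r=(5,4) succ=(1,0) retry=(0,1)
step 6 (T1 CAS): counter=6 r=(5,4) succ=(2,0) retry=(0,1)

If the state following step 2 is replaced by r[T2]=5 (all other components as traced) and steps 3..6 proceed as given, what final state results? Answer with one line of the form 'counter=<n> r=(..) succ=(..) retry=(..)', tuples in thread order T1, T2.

counter=7 r=(6,5) succ=(2,1) retry=(0,0)

state after step 2 := counter=4 r=(4,5) succ=(0,0) retry=(0,0)
step 3 (T1 CAS): counter=5 r=(4,5) succ=(1,0) retry=(0,0)
step 4 (T2 CAS): counter=6 r=(4,5) succ=(1,1) retry=(0,0)
step 5 (T1 LOAD): counter=6 r=(6,5) succ=(1,1) retry=(0,0)
step 6 (T1 CAS): counter=7 r=(6,5) succ=(2,1) retry=(0,0)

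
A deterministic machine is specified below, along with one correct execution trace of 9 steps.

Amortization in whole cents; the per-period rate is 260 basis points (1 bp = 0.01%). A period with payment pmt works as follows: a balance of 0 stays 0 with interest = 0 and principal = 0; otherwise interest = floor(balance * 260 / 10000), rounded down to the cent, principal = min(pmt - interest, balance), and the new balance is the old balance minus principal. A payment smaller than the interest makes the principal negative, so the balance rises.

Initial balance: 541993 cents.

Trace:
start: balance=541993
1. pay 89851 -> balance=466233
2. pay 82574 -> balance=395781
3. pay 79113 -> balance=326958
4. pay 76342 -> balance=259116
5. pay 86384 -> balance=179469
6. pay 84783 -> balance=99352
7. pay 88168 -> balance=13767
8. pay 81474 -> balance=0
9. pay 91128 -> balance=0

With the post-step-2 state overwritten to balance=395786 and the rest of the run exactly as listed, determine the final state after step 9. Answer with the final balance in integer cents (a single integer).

0

state after step 2 := balance=395786
3. pay 79113 -> balance=326963
4. pay 76342 -> balance=259122
5. pay 86384 -> balance=179475
6. pay 84783 -> balance=99358
7. pay 88168 -> balance=13773
8. pay 81474 -> balance=0
9. pay 91128 -> balance=0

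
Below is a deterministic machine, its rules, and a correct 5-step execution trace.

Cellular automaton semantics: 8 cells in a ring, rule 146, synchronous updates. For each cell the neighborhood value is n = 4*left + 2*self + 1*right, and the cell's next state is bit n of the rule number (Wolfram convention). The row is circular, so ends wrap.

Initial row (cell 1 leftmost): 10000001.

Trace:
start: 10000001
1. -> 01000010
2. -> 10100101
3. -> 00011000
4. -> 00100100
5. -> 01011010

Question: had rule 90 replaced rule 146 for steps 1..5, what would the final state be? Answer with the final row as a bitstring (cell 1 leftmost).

(re-executing steps 1..5 under rule 90; state before step 1: 10000001)
1. -> 11000011
2. -> 01100110
3. -> 11111111
4. -> 00000000
5. -> 00000000

00000000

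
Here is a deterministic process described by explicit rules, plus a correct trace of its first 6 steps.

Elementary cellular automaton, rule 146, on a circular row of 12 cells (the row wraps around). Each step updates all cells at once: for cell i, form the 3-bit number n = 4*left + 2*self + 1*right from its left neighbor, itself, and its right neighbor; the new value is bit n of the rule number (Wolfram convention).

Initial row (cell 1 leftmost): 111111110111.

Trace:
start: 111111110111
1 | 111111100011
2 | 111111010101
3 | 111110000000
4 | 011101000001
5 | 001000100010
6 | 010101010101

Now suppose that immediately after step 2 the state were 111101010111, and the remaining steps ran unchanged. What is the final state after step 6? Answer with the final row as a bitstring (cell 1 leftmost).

state after step 2 := 111101010111
3 | 111000000011
4 | 110100000101
5 | 100010001000
6 | 010101010101

010101010101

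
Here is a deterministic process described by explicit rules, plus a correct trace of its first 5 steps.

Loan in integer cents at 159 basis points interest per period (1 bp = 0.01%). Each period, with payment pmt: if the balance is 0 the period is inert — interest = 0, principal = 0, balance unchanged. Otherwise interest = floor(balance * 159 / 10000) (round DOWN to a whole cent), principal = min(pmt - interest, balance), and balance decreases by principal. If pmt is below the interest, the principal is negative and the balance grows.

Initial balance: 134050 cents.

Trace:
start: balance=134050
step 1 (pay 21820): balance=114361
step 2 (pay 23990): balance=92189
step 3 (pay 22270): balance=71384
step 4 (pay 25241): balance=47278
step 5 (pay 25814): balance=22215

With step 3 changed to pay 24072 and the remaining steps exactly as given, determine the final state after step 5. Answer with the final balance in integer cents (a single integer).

20355

(re-executing from step 3 with the substitution; state before step 3: balance=92189)
step 3 (pay 24072): balance=69582
step 4 (pay 25241): balance=45447
step 5 (pay 25814): balance=20355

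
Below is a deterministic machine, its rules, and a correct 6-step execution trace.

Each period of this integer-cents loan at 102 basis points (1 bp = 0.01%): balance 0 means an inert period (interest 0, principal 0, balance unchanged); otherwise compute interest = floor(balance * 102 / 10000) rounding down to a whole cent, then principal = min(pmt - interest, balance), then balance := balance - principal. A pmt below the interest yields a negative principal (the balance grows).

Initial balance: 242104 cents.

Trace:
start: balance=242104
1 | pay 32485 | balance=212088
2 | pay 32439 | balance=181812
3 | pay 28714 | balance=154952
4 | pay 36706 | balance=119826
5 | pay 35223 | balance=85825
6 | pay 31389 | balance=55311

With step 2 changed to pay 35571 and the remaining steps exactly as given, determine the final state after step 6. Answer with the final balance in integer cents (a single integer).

(re-executing from step 2 with the substitution; state before step 2: balance=212088)
2 | pay 35571 | balance=178680
3 | pay 28714 | balance=151788
4 | pay 36706 | balance=116630
5 | pay 35223 | balance=82596
6 | pay 31389 | balance=52049

52049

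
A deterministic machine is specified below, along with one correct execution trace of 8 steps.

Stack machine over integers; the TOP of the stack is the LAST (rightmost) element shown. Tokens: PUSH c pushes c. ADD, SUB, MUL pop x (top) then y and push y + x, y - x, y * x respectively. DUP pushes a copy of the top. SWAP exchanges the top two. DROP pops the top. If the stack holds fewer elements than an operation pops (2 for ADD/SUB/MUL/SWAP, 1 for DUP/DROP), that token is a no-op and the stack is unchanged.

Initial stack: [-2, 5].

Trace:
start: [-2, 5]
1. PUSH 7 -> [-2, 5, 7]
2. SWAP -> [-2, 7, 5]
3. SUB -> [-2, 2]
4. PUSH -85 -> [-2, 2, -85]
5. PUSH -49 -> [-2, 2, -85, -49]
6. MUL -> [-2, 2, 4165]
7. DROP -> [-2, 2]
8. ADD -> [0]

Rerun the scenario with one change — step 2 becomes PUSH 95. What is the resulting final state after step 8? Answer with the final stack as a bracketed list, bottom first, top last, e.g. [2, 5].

[-2, -83]

(re-executing from step 2 with the substitution; state before step 2: [-2, 5, 7])
2. PUSH 95 -> [-2, 5, 7, 95]
3. SUB -> [-2, 5, -88]
4. PUSH -85 -> [-2, 5, -88, -85]
5. PUSH -49 -> [-2, 5, -88, -85, -49]
6. MUL -> [-2, 5, -88, 4165]
7. DROP -> [-2, 5, -88]
8. ADD -> [-2, -83]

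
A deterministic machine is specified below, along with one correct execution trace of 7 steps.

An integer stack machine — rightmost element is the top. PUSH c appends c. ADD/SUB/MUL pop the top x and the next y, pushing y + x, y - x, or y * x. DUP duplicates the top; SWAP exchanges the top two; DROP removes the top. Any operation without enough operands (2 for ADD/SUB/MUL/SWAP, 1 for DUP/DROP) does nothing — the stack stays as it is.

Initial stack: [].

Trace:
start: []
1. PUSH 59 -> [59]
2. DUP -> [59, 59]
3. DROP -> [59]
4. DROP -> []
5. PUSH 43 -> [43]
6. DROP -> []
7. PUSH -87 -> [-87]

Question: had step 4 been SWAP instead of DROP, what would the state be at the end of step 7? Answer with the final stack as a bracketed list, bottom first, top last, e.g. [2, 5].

(re-executing from step 4 with the substitution; state before step 4: [59])
4. SWAP -> [59]
5. PUSH 43 -> [59, 43]
6. DROP -> [59]
7. PUSH -87 -> [59, -87]

[59, -87]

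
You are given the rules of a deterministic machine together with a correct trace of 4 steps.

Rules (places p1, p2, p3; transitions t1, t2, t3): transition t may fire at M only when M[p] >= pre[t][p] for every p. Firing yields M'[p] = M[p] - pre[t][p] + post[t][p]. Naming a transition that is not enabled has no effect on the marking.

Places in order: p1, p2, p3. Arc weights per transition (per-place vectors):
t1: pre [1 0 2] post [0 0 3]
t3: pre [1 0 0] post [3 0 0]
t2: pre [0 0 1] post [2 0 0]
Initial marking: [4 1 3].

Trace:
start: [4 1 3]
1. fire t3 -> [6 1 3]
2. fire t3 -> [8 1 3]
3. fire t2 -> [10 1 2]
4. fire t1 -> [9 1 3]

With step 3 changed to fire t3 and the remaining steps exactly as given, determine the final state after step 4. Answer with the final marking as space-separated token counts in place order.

(re-executing from step 3 with the substitution; state before step 3: [8 1 3])
3. fire t3 -> [10 1 3]
4. fire t1 -> [9 1 4]

9 1 4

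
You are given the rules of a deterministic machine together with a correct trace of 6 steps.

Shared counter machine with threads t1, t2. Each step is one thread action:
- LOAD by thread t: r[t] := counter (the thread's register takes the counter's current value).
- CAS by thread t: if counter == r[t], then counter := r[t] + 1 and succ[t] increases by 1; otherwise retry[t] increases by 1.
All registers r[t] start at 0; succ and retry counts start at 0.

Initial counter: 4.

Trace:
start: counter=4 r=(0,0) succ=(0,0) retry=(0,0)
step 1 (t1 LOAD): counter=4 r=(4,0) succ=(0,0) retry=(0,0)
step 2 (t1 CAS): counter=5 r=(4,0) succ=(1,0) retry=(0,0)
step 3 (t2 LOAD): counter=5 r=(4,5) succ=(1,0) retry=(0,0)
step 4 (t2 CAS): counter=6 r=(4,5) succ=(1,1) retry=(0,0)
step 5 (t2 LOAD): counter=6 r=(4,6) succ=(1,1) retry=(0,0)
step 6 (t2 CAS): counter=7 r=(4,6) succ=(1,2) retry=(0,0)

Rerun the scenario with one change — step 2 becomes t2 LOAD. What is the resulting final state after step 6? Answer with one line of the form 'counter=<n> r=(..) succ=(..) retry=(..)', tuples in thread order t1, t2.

(re-executing from step 2 with the substitution; state before step 2: counter=4 r=(4,0) succ=(0,0) retry=(0,0))
step 2 (t2 LOAD): counter=4 r=(4,4) succ=(0,0) retry=(0,0)
step 3 (t2 LOAD): counter=4 r=(4,4) succ=(0,0) retry=(0,0)
step 4 (t2 CAS): counter=5 r=(4,4) succ=(0,1) retry=(0,0)
step 5 (t2 LOAD): counter=5 r=(4,5) succ=(0,1) retry=(0,0)
step 6 (t2 CAS): counter=6 r=(4,5) succ=(0,2) retry=(0,0)

counter=6 r=(4,5) succ=(0,2) retry=(0,0)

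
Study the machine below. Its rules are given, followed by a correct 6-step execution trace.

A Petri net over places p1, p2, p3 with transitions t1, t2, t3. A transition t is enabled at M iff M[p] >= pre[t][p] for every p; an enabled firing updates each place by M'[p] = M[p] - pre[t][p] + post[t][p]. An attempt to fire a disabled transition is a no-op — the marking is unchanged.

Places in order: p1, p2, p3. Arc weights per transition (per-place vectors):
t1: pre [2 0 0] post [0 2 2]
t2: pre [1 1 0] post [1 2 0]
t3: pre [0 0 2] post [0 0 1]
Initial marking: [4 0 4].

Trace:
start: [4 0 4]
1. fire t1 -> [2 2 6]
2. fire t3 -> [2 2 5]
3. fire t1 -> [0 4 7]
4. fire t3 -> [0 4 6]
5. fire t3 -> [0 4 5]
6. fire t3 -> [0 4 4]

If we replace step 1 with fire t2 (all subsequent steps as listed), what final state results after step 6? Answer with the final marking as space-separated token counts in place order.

2 2 2

(re-executing from step 1 with the substitution; state before step 1: [4 0 4])
1. fire t2 -> [4 0 4]
2. fire t3 -> [4 0 3]
3. fire t1 -> [2 2 5]
4. fire t3 -> [2 2 4]
5. fire t3 -> [2 2 3]
6. fire t3 -> [2 2 2]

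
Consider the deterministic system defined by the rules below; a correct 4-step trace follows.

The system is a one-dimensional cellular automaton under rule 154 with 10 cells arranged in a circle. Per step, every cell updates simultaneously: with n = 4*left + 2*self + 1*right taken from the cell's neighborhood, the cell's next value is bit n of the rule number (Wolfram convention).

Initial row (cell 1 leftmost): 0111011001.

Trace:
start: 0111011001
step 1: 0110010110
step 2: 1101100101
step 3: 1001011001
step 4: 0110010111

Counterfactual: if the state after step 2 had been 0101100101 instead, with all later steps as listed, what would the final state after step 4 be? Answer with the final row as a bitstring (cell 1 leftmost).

0010010100

state after step 2 := 0101100101
step 3: 0001011000
step 4: 0010010100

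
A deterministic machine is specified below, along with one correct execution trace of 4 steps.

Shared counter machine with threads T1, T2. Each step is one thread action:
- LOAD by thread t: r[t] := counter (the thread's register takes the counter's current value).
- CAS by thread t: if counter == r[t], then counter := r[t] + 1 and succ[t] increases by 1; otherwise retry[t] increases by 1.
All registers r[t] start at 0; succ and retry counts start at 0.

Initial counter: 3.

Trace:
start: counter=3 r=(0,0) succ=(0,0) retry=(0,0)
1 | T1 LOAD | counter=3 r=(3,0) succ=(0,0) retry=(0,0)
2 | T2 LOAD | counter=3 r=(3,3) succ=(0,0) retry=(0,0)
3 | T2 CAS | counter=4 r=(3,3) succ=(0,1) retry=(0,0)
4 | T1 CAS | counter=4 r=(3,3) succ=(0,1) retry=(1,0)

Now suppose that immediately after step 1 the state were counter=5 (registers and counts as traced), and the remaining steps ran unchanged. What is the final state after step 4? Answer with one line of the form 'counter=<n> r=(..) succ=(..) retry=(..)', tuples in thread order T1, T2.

counter=6 r=(3,5) succ=(0,1) retry=(1,0)

state after step 1 := counter=5 r=(3,0) succ=(0,0) retry=(0,0)
2 | T2 LOAD | counter=5 r=(3,5) succ=(0,0) retry=(0,0)
3 | T2 CAS | counter=6 r=(3,5) succ=(0,1) retry=(0,0)
4 | T1 CAS | counter=6 r=(3,5) succ=(0,1) retry=(1,0)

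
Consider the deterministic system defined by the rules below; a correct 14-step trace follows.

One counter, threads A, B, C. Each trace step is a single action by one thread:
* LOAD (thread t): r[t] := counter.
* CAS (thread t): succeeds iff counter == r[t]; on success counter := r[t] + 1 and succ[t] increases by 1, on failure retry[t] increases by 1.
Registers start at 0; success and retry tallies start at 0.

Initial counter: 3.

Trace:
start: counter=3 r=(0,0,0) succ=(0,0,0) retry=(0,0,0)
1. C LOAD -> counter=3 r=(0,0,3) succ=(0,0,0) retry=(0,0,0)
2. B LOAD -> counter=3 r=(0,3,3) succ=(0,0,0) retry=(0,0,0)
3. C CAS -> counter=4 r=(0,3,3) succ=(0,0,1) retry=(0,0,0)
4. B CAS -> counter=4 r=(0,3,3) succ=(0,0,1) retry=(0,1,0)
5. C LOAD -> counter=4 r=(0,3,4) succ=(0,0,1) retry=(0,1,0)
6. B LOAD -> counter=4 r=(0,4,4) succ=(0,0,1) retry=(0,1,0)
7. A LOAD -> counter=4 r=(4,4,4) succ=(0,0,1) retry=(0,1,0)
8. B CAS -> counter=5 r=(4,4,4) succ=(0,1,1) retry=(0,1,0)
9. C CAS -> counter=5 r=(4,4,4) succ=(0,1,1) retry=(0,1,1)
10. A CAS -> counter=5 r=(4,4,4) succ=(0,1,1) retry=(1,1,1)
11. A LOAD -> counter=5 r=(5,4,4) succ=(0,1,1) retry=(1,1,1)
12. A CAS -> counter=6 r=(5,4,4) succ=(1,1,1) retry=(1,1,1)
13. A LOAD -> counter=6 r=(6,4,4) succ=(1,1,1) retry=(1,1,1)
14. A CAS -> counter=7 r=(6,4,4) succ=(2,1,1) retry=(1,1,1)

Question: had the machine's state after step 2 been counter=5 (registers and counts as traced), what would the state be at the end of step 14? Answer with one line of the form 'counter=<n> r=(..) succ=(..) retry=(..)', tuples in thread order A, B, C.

counter=8 r=(7,5,5) succ=(2,1,0) retry=(1,1,2)

state after step 2 := counter=5 r=(0,3,3) succ=(0,0,0) retry=(0,0,0)
3. C CAS -> counter=5 r=(0,3,3) succ=(0,0,0) retry=(0,0,1)
4. B CAS -> counter=5 r=(0,3,3) succ=(0,0,0) retry=(0,1,1)
5. C LOAD -> counter=5 r=(0,3,5) succ=(0,0,0) retry=(0,1,1)
6. B LOAD -> counter=5 r=(0,5,5) succ=(0,0,0) retry=(0,1,1)
7. A LOAD -> counter=5 r=(5,5,5) succ=(0,0,0) retry=(0,1,1)
8. B CAS -> counter=6 r=(5,5,5) succ=(0,1,0) retry=(0,1,1)
9. C CAS -> counter=6 r=(5,5,5) succ=(0,1,0) retry=(0,1,2)
10. A CAS -> counter=6 r=(5,5,5) succ=(0,1,0) retry=(1,1,2)
11. A LOAD -> counter=6 r=(6,5,5) succ=(0,1,0) retry=(1,1,2)
12. A CAS -> counter=7 r=(6,5,5) succ=(1,1,0) retry=(1,1,2)
13. A LOAD -> counter=7 r=(7,5,5) succ=(1,1,0) retry=(1,1,2)
14. A CAS -> counter=8 r=(7,5,5) succ=(2,1,0) retry=(1,1,2)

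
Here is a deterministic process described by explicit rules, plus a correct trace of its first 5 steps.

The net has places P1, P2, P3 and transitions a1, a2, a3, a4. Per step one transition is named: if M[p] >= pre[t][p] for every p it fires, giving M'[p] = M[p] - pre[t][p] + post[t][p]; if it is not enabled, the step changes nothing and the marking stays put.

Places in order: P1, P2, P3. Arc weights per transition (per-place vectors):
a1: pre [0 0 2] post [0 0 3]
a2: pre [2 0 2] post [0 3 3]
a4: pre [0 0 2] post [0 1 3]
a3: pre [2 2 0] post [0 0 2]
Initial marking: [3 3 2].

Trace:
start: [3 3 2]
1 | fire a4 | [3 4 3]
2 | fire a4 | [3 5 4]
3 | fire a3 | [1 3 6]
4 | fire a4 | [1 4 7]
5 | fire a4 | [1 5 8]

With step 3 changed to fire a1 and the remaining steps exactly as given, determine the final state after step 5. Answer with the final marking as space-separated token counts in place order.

3 7 7

(re-executing from step 3 with the substitution; state before step 3: [3 5 4])
3 | fire a1 | [3 5 5]
4 | fire a4 | [3 6 6]
5 | fire a4 | [3 7 7]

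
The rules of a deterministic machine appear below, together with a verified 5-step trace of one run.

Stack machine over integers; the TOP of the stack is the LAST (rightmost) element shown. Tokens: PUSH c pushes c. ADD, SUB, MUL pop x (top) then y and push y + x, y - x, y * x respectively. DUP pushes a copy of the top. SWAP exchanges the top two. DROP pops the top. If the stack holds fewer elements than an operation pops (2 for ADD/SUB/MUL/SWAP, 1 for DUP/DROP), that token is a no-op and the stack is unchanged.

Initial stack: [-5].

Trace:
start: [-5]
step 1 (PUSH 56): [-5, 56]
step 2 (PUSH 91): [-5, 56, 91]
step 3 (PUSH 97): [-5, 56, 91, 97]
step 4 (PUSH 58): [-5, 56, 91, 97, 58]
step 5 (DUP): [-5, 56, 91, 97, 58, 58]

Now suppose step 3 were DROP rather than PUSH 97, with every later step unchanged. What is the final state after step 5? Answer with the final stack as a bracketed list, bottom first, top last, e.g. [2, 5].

[-5, 56, 58, 58]

(re-executing from step 3 with the substitution; state before step 3: [-5, 56, 91])
step 3 (DROP): [-5, 56]
step 4 (PUSH 58): [-5, 56, 58]
step 5 (DUP): [-5, 56, 58, 58]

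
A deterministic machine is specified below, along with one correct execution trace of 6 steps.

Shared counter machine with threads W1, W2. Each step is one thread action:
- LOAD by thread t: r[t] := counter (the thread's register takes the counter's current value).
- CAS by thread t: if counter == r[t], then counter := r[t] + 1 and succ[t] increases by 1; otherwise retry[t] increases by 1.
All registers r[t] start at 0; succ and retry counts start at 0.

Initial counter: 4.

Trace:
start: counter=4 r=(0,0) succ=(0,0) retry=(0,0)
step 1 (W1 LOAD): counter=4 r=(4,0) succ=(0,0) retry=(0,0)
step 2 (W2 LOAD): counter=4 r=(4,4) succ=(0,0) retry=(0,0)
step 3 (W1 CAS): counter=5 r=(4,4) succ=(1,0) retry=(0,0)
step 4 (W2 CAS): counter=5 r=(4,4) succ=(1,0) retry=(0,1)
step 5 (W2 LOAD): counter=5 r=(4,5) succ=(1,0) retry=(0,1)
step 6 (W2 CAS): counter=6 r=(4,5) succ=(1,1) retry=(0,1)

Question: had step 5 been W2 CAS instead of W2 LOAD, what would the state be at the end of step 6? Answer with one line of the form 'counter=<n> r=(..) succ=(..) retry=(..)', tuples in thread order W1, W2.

(re-executing from step 5 with the substitution; state before step 5: counter=5 r=(4,4) succ=(1,0) retry=(0,1))
step 5 (W2 CAS): counter=5 r=(4,4) succ=(1,0) retry=(0,2)
step 6 (W2 CAS): counter=5 r=(4,4) succ=(1,0) retry=(0,3)

counter=5 r=(4,4) succ=(1,0) retry=(0,3)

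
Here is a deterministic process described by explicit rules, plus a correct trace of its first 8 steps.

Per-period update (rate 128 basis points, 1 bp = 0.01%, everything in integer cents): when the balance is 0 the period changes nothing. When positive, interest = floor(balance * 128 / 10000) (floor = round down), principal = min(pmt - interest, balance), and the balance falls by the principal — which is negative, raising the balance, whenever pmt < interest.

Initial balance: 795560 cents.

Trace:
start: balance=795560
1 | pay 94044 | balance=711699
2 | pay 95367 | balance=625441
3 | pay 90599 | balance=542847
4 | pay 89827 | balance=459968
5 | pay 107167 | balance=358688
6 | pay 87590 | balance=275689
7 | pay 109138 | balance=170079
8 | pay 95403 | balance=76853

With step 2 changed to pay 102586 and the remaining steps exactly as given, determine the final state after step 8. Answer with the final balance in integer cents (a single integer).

(re-executing from step 2 with the substitution; state before step 2: balance=711699)
2 | pay 102586 | balance=618222
3 | pay 90599 | balance=535536
4 | pay 89827 | balance=452563
5 | pay 107167 | balance=351188
6 | pay 87590 | balance=268093
7 | pay 109138 | balance=162386
8 | pay 95403 | balance=69061

69061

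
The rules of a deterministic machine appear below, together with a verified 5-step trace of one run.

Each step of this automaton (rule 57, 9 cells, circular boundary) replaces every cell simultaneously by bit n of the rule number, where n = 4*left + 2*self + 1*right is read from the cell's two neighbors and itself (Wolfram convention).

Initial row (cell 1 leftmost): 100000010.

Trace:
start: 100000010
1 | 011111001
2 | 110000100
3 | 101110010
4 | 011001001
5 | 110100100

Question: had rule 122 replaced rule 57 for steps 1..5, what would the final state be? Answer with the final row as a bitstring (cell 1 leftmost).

(re-executing steps 1..5 under rule 122; state before step 1: 100000010)
1 | 010000101
2 | 101001010
3 | 010110101
4 | 101111010
5 | 011001101

011001101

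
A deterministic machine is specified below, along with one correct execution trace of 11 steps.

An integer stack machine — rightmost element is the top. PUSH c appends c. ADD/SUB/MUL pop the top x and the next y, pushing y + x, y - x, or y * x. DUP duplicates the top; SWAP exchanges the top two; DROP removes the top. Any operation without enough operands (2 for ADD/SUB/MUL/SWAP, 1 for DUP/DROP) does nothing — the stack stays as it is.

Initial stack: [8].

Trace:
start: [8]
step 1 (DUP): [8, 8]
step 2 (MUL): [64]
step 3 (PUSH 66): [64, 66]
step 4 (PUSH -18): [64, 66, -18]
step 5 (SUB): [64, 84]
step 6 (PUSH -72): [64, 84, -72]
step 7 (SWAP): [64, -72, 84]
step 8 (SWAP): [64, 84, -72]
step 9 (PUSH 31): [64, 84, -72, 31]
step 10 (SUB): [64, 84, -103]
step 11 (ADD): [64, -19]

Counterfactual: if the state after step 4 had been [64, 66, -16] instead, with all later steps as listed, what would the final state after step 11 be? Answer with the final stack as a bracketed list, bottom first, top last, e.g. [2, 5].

[64, -21]

state after step 4 := [64, 66, -16]
step 5 (SUB): [64, 82]
step 6 (PUSH -72): [64, 82, -72]
step 7 (SWAP): [64, -72, 82]
step 8 (SWAP): [64, 82, -72]
step 9 (PUSH 31): [64, 82, -72, 31]
step 10 (SUB): [64, 82, -103]
step 11 (ADD): [64, -21]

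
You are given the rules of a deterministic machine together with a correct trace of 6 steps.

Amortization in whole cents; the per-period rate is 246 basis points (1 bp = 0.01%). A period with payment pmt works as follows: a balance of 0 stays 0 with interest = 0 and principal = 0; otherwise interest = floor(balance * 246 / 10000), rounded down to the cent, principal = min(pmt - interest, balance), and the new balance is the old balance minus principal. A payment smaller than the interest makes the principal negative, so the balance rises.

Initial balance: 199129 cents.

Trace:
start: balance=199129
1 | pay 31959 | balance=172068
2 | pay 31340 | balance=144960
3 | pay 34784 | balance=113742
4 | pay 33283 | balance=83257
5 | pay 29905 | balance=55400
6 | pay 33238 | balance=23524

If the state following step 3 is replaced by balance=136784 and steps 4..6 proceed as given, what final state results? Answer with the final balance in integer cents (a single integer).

48307

state after step 3 := balance=136784
4 | pay 33283 | balance=106865
5 | pay 29905 | balance=79588
6 | pay 33238 | balance=48307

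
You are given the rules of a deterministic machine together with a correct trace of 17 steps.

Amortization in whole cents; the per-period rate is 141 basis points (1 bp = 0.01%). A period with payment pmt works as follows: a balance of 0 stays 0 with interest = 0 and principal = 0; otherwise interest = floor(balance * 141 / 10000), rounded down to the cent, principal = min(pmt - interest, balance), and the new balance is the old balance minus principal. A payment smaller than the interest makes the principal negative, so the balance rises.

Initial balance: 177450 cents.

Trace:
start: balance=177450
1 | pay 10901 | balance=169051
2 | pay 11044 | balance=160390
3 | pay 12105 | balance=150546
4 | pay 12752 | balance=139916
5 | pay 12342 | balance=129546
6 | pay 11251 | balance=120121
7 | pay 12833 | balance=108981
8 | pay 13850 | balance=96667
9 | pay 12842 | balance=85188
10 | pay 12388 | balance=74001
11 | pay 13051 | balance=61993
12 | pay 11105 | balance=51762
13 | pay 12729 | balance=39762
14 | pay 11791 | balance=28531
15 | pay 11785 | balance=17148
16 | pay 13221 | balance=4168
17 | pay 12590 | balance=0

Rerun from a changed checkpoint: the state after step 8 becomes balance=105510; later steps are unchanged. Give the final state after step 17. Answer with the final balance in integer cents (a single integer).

1666

state after step 8 := balance=105510
9 | pay 12842 | balance=94155
10 | pay 12388 | balance=83094
11 | pay 13051 | balance=71214
12 | pay 11105 | balance=61113
13 | pay 12729 | balance=49245
14 | pay 11791 | balance=38148
15 | pay 11785 | balance=26900
16 | pay 13221 | balance=14058
17 | pay 12590 | balance=1666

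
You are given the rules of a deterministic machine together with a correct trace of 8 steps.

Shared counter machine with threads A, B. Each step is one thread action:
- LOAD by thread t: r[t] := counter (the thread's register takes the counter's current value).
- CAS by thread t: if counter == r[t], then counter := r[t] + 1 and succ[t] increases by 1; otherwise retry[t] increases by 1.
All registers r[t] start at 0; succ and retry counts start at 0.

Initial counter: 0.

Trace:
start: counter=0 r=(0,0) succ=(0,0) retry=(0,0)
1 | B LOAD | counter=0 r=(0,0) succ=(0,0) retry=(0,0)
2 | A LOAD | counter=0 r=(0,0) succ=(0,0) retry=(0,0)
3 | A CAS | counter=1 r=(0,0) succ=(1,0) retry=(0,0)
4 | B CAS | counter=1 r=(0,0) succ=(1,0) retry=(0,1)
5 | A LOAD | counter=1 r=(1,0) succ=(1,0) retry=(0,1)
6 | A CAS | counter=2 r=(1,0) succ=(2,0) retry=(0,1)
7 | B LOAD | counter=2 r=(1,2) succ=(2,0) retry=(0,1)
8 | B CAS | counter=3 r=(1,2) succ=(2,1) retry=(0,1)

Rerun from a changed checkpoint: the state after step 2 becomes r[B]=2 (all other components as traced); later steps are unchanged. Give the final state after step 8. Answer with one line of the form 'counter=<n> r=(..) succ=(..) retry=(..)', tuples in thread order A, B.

counter=3 r=(1,2) succ=(2,1) retry=(0,1)

state after step 2 := counter=0 r=(0,2) succ=(0,0) retry=(0,0)
3 | A CAS | counter=1 r=(0,2) succ=(1,0) retry=(0,0)
4 | B CAS | counter=1 r=(0,2) succ=(1,0) retry=(0,1)
5 | A LOAD | counter=1 r=(1,2) succ=(1,0) retry=(0,1)
6 | A CAS | counter=2 r=(1,2) succ=(2,0) retry=(0,1)
7 | B LOAD | counter=2 r=(1,2) succ=(2,0) retry=(0,1)
8 | B CAS | counter=3 r=(1,2) succ=(2,1) retry=(0,1)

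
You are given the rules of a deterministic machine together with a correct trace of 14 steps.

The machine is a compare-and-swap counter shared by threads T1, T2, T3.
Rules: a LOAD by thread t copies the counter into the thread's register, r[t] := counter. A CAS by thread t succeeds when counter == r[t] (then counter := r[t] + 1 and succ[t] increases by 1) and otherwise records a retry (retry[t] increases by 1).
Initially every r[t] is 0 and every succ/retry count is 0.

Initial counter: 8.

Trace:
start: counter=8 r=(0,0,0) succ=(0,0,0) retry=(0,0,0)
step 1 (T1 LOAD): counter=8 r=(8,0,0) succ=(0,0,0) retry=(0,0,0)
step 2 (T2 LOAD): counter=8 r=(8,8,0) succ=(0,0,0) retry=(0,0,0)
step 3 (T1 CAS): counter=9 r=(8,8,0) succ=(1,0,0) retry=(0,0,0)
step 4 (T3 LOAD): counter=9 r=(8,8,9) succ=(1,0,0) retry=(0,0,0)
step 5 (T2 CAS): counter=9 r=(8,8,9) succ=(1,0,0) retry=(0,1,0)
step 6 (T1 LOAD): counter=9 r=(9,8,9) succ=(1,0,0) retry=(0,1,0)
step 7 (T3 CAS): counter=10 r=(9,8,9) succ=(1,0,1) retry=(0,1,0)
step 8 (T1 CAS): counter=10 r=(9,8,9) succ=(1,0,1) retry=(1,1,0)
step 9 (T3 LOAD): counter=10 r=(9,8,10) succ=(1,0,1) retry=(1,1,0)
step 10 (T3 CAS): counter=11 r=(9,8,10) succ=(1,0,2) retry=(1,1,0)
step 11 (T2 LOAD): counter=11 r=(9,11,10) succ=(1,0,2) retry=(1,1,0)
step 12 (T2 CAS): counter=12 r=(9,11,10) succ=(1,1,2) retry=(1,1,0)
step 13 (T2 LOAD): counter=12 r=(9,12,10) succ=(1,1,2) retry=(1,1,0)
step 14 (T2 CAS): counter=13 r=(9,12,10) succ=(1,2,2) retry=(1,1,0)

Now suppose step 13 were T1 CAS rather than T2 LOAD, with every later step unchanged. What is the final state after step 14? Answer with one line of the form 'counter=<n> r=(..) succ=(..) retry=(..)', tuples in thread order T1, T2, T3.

counter=12 r=(9,11,10) succ=(1,1,2) retry=(2,2,0)

(re-executing from step 13 with the substitution; state before step 13: counter=12 r=(9,11,10) succ=(1,1,2) retry=(1,1,0))
step 13 (T1 CAS): counter=12 r=(9,11,10) succ=(1,1,2) retry=(2,1,0)
step 14 (T2 CAS): counter=12 r=(9,11,10) succ=(1,1,2) retry=(2,2,0)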